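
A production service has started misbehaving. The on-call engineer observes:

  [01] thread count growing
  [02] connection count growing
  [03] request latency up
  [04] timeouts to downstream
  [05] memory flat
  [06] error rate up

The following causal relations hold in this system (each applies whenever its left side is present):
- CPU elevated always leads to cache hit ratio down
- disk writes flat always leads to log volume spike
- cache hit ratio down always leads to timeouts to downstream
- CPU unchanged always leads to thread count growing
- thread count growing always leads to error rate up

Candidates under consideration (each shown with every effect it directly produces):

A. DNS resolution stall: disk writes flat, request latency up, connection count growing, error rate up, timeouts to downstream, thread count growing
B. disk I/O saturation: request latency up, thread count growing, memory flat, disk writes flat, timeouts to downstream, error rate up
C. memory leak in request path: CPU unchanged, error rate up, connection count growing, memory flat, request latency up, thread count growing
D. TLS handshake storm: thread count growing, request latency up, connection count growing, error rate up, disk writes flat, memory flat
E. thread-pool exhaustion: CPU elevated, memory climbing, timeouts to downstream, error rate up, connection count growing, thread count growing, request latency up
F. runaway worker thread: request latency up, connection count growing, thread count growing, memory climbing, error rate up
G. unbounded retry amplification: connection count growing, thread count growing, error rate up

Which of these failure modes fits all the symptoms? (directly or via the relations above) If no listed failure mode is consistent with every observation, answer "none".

none

Testing each hypothesis:
(A) DNS resolution stall — thread count growing yes; connection count growing yes; request latency up yes; timeouts to downstream yes; memory flat NO; error rate up yes
(B) disk I/O saturation — thread count growing yes; connection count growing NO; request latency up yes; timeouts to downstream yes; memory flat yes; error rate up yes
(C) memory leak in request path — thread count growing yes; connection count growing yes; request latency up yes; timeouts to downstream NO; memory flat yes; error rate up yes
(D) TLS handshake storm — does not account for timeouts to downstream
(E) thread-pool exhaustion — fails on memory flat (predicts memory climbing, not memory flat)
(F) runaway worker thread — thread count growing yes; connection count growing yes; request latency up yes; timeouts to downstream NO; memory flat NO; error rate up yes
(G) unbounded retry amplification — does not account for request latency up, timeouts to downstream, memory flat
Every candidate fails on at least one observation.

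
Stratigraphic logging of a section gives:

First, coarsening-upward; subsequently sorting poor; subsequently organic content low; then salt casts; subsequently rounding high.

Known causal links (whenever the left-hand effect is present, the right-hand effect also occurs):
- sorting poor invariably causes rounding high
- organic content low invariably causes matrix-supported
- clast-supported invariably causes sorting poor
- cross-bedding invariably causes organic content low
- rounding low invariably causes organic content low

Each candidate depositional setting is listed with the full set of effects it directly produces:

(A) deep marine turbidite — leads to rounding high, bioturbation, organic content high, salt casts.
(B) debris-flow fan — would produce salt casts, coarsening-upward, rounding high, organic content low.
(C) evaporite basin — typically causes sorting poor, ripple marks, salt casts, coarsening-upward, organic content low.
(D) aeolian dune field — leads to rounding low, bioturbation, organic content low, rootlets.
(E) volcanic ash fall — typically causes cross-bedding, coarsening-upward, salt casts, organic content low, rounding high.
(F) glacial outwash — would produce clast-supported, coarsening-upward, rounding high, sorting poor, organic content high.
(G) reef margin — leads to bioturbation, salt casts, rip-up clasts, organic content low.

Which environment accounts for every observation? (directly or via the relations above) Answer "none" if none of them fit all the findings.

C

For each candidate, compare predicted effects to what was observed:
(A) deep marine turbidite — coarsening-upward -; sorting poor -; organic content low -; salt casts +; rounding high +
(B) debris-flow fan — does not account for sorting poor
(C) evaporite basin — coarsening-upward +; sorting poor +; organic content low +; salt casts +; rounding high + (by sorting poor → rounding high)
(D) aeolian dune field — fails on coarsening-upward, sorting poor, salt casts, rounding high (predicts rounding low, not rounding high)
(E) volcanic ash fall — does not account for sorting poor
(F) glacial outwash — coarsening-upward +; sorting poor +; organic content low -; salt casts -; rounding high +
(G) reef margin — does not account for coarsening-upward, sorting poor, rounding high
Only (C) is consistent with every observation.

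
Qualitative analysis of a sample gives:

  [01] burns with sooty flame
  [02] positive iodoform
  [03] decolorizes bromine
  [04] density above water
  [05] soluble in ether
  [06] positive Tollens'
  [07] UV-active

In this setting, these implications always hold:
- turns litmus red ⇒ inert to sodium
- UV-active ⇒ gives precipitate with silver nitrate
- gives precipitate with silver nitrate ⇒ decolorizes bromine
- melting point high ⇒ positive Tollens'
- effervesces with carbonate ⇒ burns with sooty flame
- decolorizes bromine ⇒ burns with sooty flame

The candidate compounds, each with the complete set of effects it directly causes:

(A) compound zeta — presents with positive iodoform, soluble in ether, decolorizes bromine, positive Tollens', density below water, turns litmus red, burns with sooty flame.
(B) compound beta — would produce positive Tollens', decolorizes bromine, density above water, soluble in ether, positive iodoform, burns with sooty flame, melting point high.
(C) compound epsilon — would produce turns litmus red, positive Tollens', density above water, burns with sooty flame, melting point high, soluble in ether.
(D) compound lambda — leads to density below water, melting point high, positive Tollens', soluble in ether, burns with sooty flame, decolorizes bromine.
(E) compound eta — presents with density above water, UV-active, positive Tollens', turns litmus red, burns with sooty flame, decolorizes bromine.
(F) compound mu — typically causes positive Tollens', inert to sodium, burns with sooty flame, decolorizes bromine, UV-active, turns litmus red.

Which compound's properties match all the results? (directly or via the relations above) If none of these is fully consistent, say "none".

Testing each hypothesis:
(A) compound zeta — burns with sooty flame ✓; positive iodoform ✓; decolorizes bromine ✓; density above water ✗; soluble in ether ✓; positive Tollens' ✓; UV-active ✗
(B) compound beta — does not account for UV-active
(C) compound epsilon — burns with sooty flame ✓; positive iodoform ✗; decolorizes bromine ✗; density above water ✓; soluble in ether ✓; positive Tollens' ✓; UV-active ✗
(D) compound lambda — fails on positive iodoform, density above water, UV-active (predicts density below water, not density above water)
(E) compound eta — does not account for positive iodoform, soluble in ether
(F) compound mu — burns with sooty flame ✓; positive iodoform ✗; decolorizes bromine ✓; density above water ✗; soluble in ether ✗; positive Tollens' ✓; UV-active ✓
Every candidate fails on at least one observation.

none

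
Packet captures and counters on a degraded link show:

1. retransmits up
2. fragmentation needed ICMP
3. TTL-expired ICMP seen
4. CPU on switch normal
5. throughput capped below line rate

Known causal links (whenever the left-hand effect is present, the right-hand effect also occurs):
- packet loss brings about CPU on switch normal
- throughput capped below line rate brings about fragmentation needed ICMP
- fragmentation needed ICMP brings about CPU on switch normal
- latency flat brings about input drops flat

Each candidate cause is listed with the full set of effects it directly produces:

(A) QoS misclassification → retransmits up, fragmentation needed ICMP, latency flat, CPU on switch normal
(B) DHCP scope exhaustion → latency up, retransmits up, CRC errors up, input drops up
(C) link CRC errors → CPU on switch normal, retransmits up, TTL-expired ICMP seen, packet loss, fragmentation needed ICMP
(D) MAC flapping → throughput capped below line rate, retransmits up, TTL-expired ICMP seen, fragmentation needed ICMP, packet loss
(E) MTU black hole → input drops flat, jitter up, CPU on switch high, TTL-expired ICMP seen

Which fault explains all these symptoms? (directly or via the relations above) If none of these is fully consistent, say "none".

D

Testing each hypothesis:
(A) QoS misclassification — retransmits up match; fragmentation needed ICMP match; TTL-expired ICMP seen miss; CPU on switch normal match; throughput capped below line rate miss
(B) DHCP scope exhaustion — does not account for fragmentation needed ICMP, TTL-expired ICMP seen, CPU on switch normal, throughput capped below line rate
(C) link CRC errors — retransmits up match; fragmentation needed ICMP match; TTL-expired ICMP seen match; CPU on switch normal match; throughput capped below line rate miss
(D) MAC flapping — retransmits up match; fragmentation needed ICMP match; TTL-expired ICMP seen match; CPU on switch normal match (via packet loss → CPU on switch normal); throughput capped below line rate match
(E) MTU black hole — fails on retransmits up, fragmentation needed ICMP, CPU on switch normal, throughput capped below line rate (predicts CPU on switch high, not CPU on switch normal)
Only (D) is consistent with every observation.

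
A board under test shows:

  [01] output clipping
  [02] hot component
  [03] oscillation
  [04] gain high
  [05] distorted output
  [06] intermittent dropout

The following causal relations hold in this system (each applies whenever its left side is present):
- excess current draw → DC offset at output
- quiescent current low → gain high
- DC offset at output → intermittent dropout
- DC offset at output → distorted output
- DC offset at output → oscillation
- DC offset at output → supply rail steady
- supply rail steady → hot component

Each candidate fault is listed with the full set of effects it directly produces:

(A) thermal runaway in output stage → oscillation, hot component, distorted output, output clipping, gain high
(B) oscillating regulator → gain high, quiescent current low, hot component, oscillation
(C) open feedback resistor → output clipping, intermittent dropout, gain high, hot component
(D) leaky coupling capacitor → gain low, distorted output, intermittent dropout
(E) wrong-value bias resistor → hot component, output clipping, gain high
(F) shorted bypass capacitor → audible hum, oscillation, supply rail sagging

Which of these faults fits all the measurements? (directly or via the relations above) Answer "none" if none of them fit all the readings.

For each candidate, compare predicted effects to what was observed:
(A) thermal runaway in output stage — does not account for intermittent dropout
(B) oscillating regulator — does not account for output clipping, distorted output, intermittent dropout
(C) open feedback resistor — output clipping +; hot component +; oscillation -; gain high +; distorted output -; intermittent dropout +
(D) leaky coupling capacitor — output clipping -; hot component -; oscillation -; gain high -; distorted output +; intermittent dropout +
(E) wrong-value bias resistor — output clipping +; hot component +; oscillation -; gain high +; distorted output -; intermittent dropout -
(F) shorted bypass capacitor — does not account for output clipping, hot component, gain high, distorted output, intermittent dropout
None of the listed candidates fits everything.

none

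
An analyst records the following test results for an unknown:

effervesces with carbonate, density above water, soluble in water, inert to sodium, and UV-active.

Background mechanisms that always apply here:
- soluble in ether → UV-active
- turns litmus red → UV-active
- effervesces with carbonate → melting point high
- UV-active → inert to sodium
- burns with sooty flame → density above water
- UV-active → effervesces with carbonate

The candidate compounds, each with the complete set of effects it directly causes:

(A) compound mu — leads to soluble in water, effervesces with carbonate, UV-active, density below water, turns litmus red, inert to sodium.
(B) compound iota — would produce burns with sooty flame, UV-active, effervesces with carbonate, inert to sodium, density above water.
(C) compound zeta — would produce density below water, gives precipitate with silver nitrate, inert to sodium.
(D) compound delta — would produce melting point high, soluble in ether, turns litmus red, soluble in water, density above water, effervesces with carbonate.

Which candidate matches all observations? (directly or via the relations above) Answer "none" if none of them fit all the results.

D

Per-candidate check:
(A) compound mu — fails on density above water (predicts density below water, not density above water)
(B) compound iota — effervesces with carbonate yes; density above water yes; soluble in water NO; inert to sodium yes; UV-active yes
(C) compound zeta — fails on effervesces with carbonate, density above water, soluble in water, UV-active (predicts density below water, not density above water)
(D) compound delta — effervesces with carbonate yes; density above water yes; soluble in water yes; inert to sodium yes (through turns litmus red → UV-active → inert to sodium); UV-active yes (through turns litmus red → UV-active)
Only (D) is consistent with every observation.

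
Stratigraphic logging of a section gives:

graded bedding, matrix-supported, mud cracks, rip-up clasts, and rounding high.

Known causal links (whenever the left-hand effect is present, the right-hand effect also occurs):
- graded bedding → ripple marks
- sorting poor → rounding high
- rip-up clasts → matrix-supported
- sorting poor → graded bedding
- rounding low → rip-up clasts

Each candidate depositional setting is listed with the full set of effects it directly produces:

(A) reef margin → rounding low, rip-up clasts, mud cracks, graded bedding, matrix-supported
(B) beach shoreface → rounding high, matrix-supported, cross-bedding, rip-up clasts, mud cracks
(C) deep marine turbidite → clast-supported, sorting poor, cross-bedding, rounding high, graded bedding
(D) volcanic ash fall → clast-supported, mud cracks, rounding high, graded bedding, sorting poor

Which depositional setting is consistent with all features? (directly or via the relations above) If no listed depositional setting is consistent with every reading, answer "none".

Testing each hypothesis:
(A) reef margin — graded bedding yes; matrix-supported yes; mud cracks yes; rip-up clasts yes; rounding high NO
(B) beach shoreface — graded bedding NO; matrix-supported yes; mud cracks yes; rip-up clasts yes; rounding high yes
(C) deep marine turbidite — graded bedding yes; matrix-supported NO; mud cracks NO; rip-up clasts NO; rounding high yes
(D) volcanic ash fall — graded bedding yes; matrix-supported NO; mud cracks yes; rip-up clasts NO; rounding high yes
No candidate is consistent with all observations.

none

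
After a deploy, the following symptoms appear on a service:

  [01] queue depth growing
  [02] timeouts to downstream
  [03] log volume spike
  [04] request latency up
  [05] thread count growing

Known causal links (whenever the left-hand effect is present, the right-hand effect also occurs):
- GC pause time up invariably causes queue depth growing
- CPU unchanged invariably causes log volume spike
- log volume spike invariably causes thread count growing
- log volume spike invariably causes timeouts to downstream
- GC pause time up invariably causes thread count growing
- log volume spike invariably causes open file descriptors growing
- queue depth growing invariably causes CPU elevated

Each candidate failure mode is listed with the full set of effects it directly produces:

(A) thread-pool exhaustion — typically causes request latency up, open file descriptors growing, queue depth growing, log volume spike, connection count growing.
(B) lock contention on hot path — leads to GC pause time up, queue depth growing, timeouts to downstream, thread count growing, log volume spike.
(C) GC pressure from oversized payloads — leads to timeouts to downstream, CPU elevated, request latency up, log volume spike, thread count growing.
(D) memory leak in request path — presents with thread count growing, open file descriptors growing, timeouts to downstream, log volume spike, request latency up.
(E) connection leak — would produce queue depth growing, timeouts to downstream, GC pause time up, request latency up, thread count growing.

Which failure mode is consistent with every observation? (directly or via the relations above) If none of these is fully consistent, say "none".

For each candidate, compare predicted effects to what was observed:
(A) thread-pool exhaustion — queue depth growing yes; timeouts to downstream yes (via log volume spike → timeouts to downstream); log volume spike yes; request latency up yes; thread count growing yes (via log volume spike → thread count growing)
(B) lock contention on hot path — does not account for request latency up
(C) GC pressure from oversized payloads — queue depth growing NO; timeouts to downstream yes; log volume spike yes; request latency up yes; thread count growing yes
(D) memory leak in request path — does not account for queue depth growing
(E) connection leak — does not account for log volume spike
(A) is the only candidate with no mismatches.

A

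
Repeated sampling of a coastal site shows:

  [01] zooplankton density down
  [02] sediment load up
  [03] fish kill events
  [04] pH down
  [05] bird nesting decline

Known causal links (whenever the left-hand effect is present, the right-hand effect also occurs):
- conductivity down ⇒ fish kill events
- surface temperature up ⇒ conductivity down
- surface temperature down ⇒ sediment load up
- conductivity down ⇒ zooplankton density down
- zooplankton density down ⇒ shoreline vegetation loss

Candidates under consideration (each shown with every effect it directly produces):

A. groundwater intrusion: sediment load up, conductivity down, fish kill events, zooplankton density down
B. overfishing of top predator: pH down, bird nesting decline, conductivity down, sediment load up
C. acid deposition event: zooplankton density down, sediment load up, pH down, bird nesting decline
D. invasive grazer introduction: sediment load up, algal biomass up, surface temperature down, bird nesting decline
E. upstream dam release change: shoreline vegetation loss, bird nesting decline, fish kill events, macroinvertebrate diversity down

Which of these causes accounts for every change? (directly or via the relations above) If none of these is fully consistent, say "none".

B

Per-candidate check:
(A) groundwater intrusion — zooplankton density down +; sediment load up +; fish kill events +; pH down -; bird nesting decline -
(B) overfishing of top predator — zooplankton density down + (by conductivity down → zooplankton density down); sediment load up +; fish kill events + (by conductivity down → fish kill events); pH down +; bird nesting decline +
(C) acid deposition event — does not account for fish kill events
(D) invasive grazer introduction — zooplankton density down -; sediment load up +; fish kill events -; pH down -; bird nesting decline +
(E) upstream dam release change — does not account for zooplankton density down, sediment load up, pH down
(B) is the only candidate with no mismatches.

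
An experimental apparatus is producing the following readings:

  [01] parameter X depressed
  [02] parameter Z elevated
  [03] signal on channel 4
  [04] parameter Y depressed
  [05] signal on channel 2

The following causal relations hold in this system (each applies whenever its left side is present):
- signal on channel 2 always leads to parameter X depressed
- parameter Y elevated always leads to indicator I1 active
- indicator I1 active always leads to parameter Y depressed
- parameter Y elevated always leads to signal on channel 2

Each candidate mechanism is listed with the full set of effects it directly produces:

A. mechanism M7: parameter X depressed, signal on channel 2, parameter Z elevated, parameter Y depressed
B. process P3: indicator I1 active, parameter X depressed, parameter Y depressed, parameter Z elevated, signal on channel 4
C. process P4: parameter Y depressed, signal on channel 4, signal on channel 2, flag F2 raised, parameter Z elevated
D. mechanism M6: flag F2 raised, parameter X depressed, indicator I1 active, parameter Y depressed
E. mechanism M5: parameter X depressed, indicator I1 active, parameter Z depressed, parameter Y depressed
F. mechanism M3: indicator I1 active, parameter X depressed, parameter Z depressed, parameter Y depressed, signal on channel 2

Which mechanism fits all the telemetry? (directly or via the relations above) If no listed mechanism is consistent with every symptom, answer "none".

C

Testing each hypothesis:
(A) mechanism M7 — does not account for signal on channel 4
(B) process P3 — parameter X depressed +; parameter Z elevated +; signal on channel 4 +; parameter Y depressed +; signal on channel 2 -
(C) process P4 — accounts for every observation (parameter X depressed through signal on channel 2 → parameter X depressed)
(D) mechanism M6 — does not account for parameter Z elevated, signal on channel 4, signal on channel 2
(E) mechanism M5 — parameter X depressed +; parameter Z elevated -; signal on channel 4 -; parameter Y depressed +; signal on channel 2 -
(F) mechanism M3 — parameter X depressed +; parameter Z elevated -; signal on channel 4 -; parameter Y depressed +; signal on channel 2 +
(C) alone accounts for all the evidence.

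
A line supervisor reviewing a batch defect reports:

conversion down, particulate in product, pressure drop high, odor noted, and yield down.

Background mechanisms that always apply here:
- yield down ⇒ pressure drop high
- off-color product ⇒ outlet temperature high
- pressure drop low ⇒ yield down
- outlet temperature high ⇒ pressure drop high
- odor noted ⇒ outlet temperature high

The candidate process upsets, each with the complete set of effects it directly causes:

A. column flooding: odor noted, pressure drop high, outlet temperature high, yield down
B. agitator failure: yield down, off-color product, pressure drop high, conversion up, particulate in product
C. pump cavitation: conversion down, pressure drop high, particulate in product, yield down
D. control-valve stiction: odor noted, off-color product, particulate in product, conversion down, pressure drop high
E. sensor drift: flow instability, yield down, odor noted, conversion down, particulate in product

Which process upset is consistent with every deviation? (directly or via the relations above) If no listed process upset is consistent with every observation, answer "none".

Testing each hypothesis:
(A) column flooding — conversion down miss; particulate in product miss; pressure drop high match; odor noted match; yield down match
(B) agitator failure — fails on conversion down, odor noted (predicts conversion up, not conversion down)
(C) pump cavitation — conversion down match; particulate in product match; pressure drop high match; odor noted miss; yield down match
(D) control-valve stiction — does not account for yield down
(E) sensor drift — conversion down match; particulate in product match; pressure drop high match (via yield down → pressure drop high); odor noted match; yield down match
Only (E) is consistent with every observation.

E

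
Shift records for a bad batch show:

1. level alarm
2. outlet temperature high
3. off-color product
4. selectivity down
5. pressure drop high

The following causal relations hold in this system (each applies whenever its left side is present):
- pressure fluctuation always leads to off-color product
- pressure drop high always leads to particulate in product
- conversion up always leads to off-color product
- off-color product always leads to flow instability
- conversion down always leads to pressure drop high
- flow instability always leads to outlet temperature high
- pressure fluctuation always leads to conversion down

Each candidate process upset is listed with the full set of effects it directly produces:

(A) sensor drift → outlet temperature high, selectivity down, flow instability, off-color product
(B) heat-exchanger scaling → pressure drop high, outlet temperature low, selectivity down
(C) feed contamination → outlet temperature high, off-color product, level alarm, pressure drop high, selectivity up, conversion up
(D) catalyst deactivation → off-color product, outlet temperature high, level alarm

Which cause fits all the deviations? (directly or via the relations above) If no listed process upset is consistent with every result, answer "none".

none

Testing each hypothesis:
(A) sensor drift — does not account for level alarm, pressure drop high
(B) heat-exchanger scaling — fails on level alarm, outlet temperature high, off-color product (predicts outlet temperature low, not outlet temperature high)
(C) feed contamination — fails on selectivity down (predicts selectivity up, not selectivity down)
(D) catalyst deactivation — level alarm +; outlet temperature high +; off-color product +; selectivity down -; pressure drop high -
Every candidate fails on at least one observation.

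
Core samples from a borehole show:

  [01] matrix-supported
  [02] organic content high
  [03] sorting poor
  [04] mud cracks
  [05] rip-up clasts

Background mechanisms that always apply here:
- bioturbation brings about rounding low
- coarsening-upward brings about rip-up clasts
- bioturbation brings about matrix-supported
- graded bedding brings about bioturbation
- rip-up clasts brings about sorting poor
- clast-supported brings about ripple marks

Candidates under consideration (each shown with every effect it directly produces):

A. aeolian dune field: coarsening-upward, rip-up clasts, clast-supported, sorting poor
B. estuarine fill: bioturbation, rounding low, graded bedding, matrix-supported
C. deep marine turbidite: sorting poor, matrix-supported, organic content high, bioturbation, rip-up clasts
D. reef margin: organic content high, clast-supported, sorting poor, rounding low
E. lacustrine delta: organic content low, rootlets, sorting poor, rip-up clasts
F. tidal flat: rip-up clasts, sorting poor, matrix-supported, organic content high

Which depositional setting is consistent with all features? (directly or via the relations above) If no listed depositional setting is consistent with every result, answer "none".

For each candidate, compare predicted effects to what was observed:
(A) aeolian dune field — fails on matrix-supported, organic content high, mud cracks (predicts clast-supported, not matrix-supported)
(B) estuarine fill — matrix-supported +; organic content high -; sorting poor -; mud cracks -; rip-up clasts -
(C) deep marine turbidite — does not account for mud cracks
(D) reef margin — fails on matrix-supported, mud cracks, rip-up clasts (predicts clast-supported, not matrix-supported)
(E) lacustrine delta — matrix-supported -; organic content high -; sorting poor +; mud cracks -; rip-up clasts +
(F) tidal flat — matrix-supported +; organic content high +; sorting poor +; mud cracks -; rip-up clasts +
None of the listed candidates fits everything.

none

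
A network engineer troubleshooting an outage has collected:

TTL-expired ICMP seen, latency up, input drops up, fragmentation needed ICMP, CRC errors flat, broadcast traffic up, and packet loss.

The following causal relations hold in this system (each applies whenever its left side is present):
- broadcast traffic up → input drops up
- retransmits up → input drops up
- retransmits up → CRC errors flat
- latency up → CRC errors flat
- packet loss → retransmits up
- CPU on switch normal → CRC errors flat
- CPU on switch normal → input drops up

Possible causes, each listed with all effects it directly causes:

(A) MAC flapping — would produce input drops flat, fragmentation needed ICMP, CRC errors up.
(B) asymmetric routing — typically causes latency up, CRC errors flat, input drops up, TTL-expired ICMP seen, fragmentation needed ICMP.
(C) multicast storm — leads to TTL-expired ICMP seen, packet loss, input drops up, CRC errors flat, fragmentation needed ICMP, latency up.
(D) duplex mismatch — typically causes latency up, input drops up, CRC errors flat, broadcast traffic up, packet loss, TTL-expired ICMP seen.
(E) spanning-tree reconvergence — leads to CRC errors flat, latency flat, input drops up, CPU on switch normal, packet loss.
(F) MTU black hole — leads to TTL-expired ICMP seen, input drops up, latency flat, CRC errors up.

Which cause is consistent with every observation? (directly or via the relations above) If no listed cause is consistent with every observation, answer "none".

none

For each candidate, compare predicted effects to what was observed:
(A) MAC flapping — TTL-expired ICMP seen miss; latency up miss; input drops up miss; fragmentation needed ICMP match; CRC errors flat miss; broadcast traffic up miss; packet loss miss
(B) asymmetric routing — does not account for broadcast traffic up, packet loss
(C) multicast storm — does not account for broadcast traffic up
(D) duplex mismatch — TTL-expired ICMP seen match; latency up match; input drops up match; fragmentation needed ICMP miss; CRC errors flat match; broadcast traffic up match; packet loss match
(E) spanning-tree reconvergence — fails on TTL-expired ICMP seen, latency up, fragmentation needed ICMP, broadcast traffic up (predicts latency flat, not latency up)
(F) MTU black hole — fails on latency up, fragmentation needed ICMP, CRC errors flat, broadcast traffic up, packet loss (predicts latency flat, not latency up; predicts CRC errors up, not CRC errors flat)
Every candidate fails on at least one observation.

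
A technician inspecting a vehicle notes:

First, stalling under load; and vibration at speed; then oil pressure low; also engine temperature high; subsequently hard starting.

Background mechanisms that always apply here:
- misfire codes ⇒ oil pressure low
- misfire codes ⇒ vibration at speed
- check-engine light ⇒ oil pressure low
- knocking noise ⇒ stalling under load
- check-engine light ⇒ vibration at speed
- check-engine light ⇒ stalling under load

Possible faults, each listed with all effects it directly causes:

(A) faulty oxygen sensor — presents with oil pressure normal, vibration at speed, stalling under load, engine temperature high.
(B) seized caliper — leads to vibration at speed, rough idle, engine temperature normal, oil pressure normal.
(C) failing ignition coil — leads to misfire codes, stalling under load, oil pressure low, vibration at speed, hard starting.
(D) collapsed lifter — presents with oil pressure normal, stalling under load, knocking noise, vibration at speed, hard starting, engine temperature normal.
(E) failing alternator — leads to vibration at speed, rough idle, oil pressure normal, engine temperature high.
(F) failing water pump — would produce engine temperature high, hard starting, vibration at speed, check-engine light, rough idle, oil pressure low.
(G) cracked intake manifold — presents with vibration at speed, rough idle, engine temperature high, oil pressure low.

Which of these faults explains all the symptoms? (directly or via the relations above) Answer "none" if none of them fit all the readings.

For each candidate, compare predicted effects to what was observed:
(A) faulty oxygen sensor — stalling under load match; vibration at speed match; oil pressure low miss; engine temperature high match; hard starting miss
(B) seized caliper — stalling under load miss; vibration at speed match; oil pressure low miss; engine temperature high miss; hard starting miss
(C) failing ignition coil — does not account for engine temperature high
(D) collapsed lifter — stalling under load match; vibration at speed match; oil pressure low miss; engine temperature high miss; hard starting match
(E) failing alternator — stalling under load miss; vibration at speed match; oil pressure low miss; engine temperature high match; hard starting miss
(F) failing water pump — stalling under load match (via check-engine light → stalling under load); vibration at speed match; oil pressure low match; engine temperature high match; hard starting match
(G) cracked intake manifold — stalling under load miss; vibration at speed match; oil pressure low match; engine temperature high match; hard starting miss
Only (F) is consistent with every observation.

F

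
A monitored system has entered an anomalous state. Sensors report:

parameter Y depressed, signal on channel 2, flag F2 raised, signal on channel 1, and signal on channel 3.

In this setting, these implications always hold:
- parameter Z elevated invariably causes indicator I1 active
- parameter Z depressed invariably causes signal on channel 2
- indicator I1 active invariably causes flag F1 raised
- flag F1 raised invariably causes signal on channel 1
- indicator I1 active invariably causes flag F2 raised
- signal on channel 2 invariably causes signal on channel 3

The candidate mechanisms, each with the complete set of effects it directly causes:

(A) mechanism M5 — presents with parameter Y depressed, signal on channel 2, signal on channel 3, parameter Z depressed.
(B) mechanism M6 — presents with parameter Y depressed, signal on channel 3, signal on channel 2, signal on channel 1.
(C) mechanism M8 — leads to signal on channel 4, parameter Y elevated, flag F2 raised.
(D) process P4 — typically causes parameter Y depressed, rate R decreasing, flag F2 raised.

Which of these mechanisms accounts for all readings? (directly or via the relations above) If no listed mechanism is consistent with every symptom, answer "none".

Per-candidate check:
(A) mechanism M5 — parameter Y depressed ✓; signal on channel 2 ✓; flag F2 raised ✗; signal on channel 1 ✗; signal on channel 3 ✓
(B) mechanism M6 — parameter Y depressed ✓; signal on channel 2 ✓; flag F2 raised ✗; signal on channel 1 ✓; signal on channel 3 ✓
(C) mechanism M8 — parameter Y depressed ✗; signal on channel 2 ✗; flag F2 raised ✓; signal on channel 1 ✗; signal on channel 3 ✗
(D) process P4 — does not account for signal on channel 2, signal on channel 1, signal on channel 3
No candidate is consistent with all observations.

none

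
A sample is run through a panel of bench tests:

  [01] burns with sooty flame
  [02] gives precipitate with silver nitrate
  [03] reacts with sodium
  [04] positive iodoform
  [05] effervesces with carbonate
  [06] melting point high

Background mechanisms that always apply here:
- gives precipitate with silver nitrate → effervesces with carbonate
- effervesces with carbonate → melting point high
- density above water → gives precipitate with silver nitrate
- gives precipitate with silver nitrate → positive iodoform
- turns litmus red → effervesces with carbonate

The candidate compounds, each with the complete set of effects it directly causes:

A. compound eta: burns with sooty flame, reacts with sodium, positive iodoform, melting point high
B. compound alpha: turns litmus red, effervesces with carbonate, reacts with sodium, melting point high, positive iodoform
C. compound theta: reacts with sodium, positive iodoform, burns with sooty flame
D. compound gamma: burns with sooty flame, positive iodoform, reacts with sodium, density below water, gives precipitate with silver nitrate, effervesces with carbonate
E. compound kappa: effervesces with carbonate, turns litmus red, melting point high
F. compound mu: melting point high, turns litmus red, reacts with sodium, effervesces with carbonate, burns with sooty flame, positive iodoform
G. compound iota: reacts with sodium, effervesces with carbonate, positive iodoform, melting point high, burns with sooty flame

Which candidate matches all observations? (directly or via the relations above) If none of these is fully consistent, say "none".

Testing each hypothesis:
(A) compound eta — burns with sooty flame ✓; gives precipitate with silver nitrate ✗; reacts with sodium ✓; positive iodoform ✓; effervesces with carbonate ✗; melting point high ✓
(B) compound alpha — burns with sooty flame ✗; gives precipitate with silver nitrate ✗; reacts with sodium ✓; positive iodoform ✓; effervesces with carbonate ✓; melting point high ✓
(C) compound theta — burns with sooty flame ✓; gives precipitate with silver nitrate ✗; reacts with sodium ✓; positive iodoform ✓; effervesces with carbonate ✗; melting point high ✗
(D) compound gamma — burns with sooty flame ✓; gives precipitate with silver nitrate ✓; reacts with sodium ✓; positive iodoform ✓; effervesces with carbonate ✓; melting point high ✓ (by effervesces with carbonate → melting point high)
(E) compound kappa — burns with sooty flame ✗; gives precipitate with silver nitrate ✗; reacts with sodium ✗; positive iodoform ✗; effervesces with carbonate ✓; melting point high ✓
(F) compound mu — burns with sooty flame ✓; gives precipitate with silver nitrate ✗; reacts with sodium ✓; positive iodoform ✓; effervesces with carbonate ✓; melting point high ✓
(G) compound iota — burns with sooty flame ✓; gives precipitate with silver nitrate ✗; reacts with sodium ✓; positive iodoform ✓; effervesces with carbonate ✓; melting point high ✓
(D) is the only candidate with no mismatches.

D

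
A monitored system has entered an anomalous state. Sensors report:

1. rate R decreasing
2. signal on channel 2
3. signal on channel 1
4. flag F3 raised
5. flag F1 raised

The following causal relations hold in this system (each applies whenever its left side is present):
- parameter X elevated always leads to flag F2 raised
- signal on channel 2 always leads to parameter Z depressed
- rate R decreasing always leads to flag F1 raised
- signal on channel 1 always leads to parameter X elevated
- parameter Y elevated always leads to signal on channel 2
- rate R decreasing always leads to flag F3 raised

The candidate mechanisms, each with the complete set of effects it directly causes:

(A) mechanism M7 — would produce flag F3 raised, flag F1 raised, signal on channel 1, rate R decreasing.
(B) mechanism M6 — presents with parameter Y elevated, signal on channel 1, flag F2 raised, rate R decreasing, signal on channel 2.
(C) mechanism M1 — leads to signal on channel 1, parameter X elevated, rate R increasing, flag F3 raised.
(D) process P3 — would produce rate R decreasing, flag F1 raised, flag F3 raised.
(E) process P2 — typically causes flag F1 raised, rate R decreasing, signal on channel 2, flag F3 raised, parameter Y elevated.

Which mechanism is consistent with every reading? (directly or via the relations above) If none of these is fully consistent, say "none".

Per-candidate check:
(A) mechanism M7 — rate R decreasing match; signal on channel 2 miss; signal on channel 1 match; flag F3 raised match; flag F1 raised match
(B) mechanism M6 — rate R decreasing match; signal on channel 2 match; signal on channel 1 match; flag F3 raised match (through rate R decreasing → flag F3 raised); flag F1 raised match (through rate R decreasing → flag F1 raised)
(C) mechanism M1 — rate R decreasing miss; signal on channel 2 miss; signal on channel 1 match; flag F3 raised match; flag F1 raised miss
(D) process P3 — rate R decreasing match; signal on channel 2 miss; signal on channel 1 miss; flag F3 raised match; flag F1 raised match
(E) process P2 — rate R decreasing match; signal on channel 2 match; signal on channel 1 miss; flag F3 raised match; flag F1 raised match
Only (B) is consistent with every observation.

B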